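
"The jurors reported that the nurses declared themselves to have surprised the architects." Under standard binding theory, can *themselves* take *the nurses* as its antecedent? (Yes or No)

*themselves* is a reflexive; Principle A requires it to be bound within its binding domain — the clause headed by 'declared'.
— the nurses: subject of the clause headed by 'declared'; c-commands the reflexive within its binding domain — allowed (Principle A).

Yes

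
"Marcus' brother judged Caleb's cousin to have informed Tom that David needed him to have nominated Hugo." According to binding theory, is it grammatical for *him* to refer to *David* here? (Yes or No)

*David* is an R-expression; Principle C requires it to be free (not bound by any c-commanding expression).
— him: subject of the clause headed by 'nominated'; the R-expression locally c-commands the pronoun — coreference blocked (Principle B on the pronoun).

No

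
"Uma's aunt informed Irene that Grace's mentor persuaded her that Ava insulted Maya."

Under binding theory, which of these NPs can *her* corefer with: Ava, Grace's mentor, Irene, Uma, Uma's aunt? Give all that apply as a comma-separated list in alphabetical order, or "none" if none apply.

*her* is a pronoun; Principle B requires it to be free in its binding domain — the clause headed by 'persuaded'.
— Ava: subject of the clause headed by 'insulted'; is c-commanded by the pronoun; coreference would bind this R-expression — blocked (Principle C).
— Grace's mentor: subject of the clause headed by 'persuaded'; c-commands the pronoun within its binding domain — blocked (Principle B).
— Irene: object of the matrix clause; c-commands the pronoun but lies outside its binding domain — allowed.
— Uma: possessor inside the subject DP of the matrix clause; does not c-command the pronoun — Principle B does not apply; allowed.
— Uma's aunt: subject of the matrix clause; c-commands the pronoun but lies outside its binding domain — allowed.

Irene, Uma, Uma's aunt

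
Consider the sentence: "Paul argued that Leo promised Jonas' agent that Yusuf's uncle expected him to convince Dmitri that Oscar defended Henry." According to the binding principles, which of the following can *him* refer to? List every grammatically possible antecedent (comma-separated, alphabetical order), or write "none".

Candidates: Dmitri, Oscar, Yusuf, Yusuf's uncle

*him* is a pronoun; Principle B requires it to be free in its binding domain — the clause headed by 'expected'.
— Dmitri: object of the clause headed by 'convince'; is c-commanded by the pronoun; coreference would bind this R-expression — blocked (Principle C).
— Oscar: subject of the clause headed by 'defended'; is c-commanded by the pronoun; coreference would bind this R-expression — blocked (Principle C).
— Yusuf: possessor inside the subject DP of the clause headed by 'expected'; does not c-command the pronoun — Principle B does not apply; allowed.
— Yusuf's uncle: subject of the clause headed by 'expected'; c-commands the pronoun within its binding domain — blocked (Principle B).

Yusuf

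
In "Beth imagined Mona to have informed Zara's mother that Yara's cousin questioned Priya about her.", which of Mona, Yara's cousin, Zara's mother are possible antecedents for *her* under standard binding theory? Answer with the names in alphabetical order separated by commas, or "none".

Mona, Zara's mother

*her* is a pronoun; Principle B requires it to be free in its binding domain — the clause headed by 'questioned'.
— Mona: subject of the clause headed by 'informed'; c-commands the pronoun but lies outside its binding domain — allowed.
— Yara's cousin: subject of the clause headed by 'questioned'; c-commands the pronoun within its binding domain — blocked (Principle B).
— Zara's mother: object of the clause headed by 'informed'; c-commands the pronoun but lies outside its binding domain — allowed.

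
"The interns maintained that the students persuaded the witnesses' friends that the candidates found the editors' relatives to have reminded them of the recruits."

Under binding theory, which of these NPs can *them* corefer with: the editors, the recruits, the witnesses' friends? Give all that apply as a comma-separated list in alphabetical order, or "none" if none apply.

the editors, the witnesses' friends

*them* is a pronoun; Principle B requires it to be free in its binding domain — the clause headed by 'reminded'.
— the editors: possessor inside the subject DP of the clause headed by 'reminded'; does not c-command the pronoun — Principle B does not apply; allowed.
— the recruits: second object of the clause headed by 'reminded'; is c-commanded by the pronoun; coreference would bind this R-expression — blocked (Principle C).
— the witnesses' friends: object of the clause headed by 'persuaded'; c-commands the pronoun but lies outside its binding domain — allowed.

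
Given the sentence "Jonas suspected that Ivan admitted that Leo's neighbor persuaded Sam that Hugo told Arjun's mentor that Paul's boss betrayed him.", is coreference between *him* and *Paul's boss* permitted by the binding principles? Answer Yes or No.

No

*him* is a pronoun; Principle B requires it to be free in its binding domain — the clause headed by 'betrayed'.
— Paul's boss: subject of the clause headed by 'betrayed'; c-commands the pronoun within its binding domain — blocked (Principle B).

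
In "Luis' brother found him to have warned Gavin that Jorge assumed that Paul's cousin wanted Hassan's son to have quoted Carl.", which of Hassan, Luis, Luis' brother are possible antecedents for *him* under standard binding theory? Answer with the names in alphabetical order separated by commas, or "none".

*him* is a pronoun; Principle B requires it to be free in its binding domain — the matrix clause.
— Hassan: possessor inside the subject DP of the clause headed by 'quoted'; is c-commanded by the pronoun; coreference would bind this R-expression — blocked (Principle C).
— Luis: possessor inside the subject DP of the matrix clause; does not c-command the pronoun — Principle B does not apply; allowed.
— Luis' brother: subject of the matrix clause; c-commands the pronoun within its binding domain — blocked (Principle B).

Luis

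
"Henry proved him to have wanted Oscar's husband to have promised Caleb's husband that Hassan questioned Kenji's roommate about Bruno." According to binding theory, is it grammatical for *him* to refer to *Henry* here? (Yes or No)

*Henry* is an R-expression; Principle C requires it to be free (not bound by any c-commanding expression).
— him: subject of the clause headed by 'wanted'; the R-expression locally c-commands the pronoun — coreference blocked (Principle B on the pronoun).

No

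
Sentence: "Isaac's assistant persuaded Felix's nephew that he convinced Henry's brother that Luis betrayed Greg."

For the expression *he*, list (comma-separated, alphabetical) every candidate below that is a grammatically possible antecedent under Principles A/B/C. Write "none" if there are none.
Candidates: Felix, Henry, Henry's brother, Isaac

Felix, Isaac

*he* is a pronoun; Principle B requires it to be free in its binding domain — the clause headed by 'convinced'.
— Felix: possessor inside the object DP of the matrix clause; does not c-command the pronoun — Principle B does not apply; allowed.
— Henry: possessor inside the object DP of the clause headed by 'convinced'; is c-commanded by the pronoun; coreference would bind this R-expression — blocked (Principle C).
— Henry's brother: object of the clause headed by 'convinced'; is c-commanded by the pronoun; coreference would bind this R-expression — blocked (Principle C).
— Isaac: possessor inside the subject DP of the matrix clause; does not c-command the pronoun — Principle B does not apply; allowed.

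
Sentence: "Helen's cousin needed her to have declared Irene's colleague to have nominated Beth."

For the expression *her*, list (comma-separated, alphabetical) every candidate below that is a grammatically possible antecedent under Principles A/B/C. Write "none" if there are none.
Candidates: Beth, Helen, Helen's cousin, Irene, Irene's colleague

Helen

*her* is a pronoun; Principle B requires it to be free in its binding domain — the matrix clause.
— Beth: object of the clause headed by 'nominated'; is c-commanded by the pronoun; coreference would bind this R-expression — blocked (Principle C).
— Helen: possessor inside the subject DP of the matrix clause; does not c-command the pronoun — Principle B does not apply; allowed.
— Helen's cousin: subject of the matrix clause; c-commands the pronoun within its binding domain — blocked (Principle B).
— Irene: possessor inside the subject DP of the clause headed by 'nominated'; is c-commanded by the pronoun; coreference would bind this R-expression — blocked (Principle C).
— Irene's colleague: subject of the clause headed by 'nominated'; is c-commanded by the pronoun; coreference would bind this R-expression — blocked (Principle C).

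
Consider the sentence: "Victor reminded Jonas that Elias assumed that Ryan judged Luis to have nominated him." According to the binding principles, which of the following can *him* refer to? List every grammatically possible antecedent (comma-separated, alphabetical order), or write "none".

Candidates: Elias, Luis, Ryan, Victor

Elias, Ryan, Victor

*him* is a pronoun; Principle B requires it to be free in its binding domain — the clause headed by 'nominated'.
— Elias: subject of the clause headed by 'assumed'; c-commands the pronoun but lies outside its binding domain — allowed.
— Luis: subject of the clause headed by 'nominated'; c-commands the pronoun within its binding domain — blocked (Principle B).
— Ryan: subject of the clause headed by 'judged'; c-commands the pronoun but lies outside its binding domain — allowed.
— Victor: subject of the matrix clause; c-commands the pronoun but lies outside its binding domain — allowed.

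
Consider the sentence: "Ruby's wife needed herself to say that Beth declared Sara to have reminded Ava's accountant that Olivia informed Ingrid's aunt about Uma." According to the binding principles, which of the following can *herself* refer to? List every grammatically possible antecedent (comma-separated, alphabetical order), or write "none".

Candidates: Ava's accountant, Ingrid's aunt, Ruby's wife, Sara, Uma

Ruby's wife

*herself* is a reflexive; Principle A requires it to be bound within its binding domain — the matrix clause.
— Ava's accountant: object of the clause headed by 'reminded'; does not c-command the reflexive — cannot bind it (Principle A).
— Ingrid's aunt: object of the clause headed by 'informed'; does not c-command the reflexive — cannot bind it (Principle A).
— Ruby's wife: subject of the matrix clause; c-commands the reflexive within its binding domain — allowed (Principle A).
— Sara: subject of the clause headed by 'reminded'; does not c-command the reflexive — cannot bind it (Principle A).
— Uma: second object of the clause headed by 'informed'; does not c-command the reflexive — cannot bind it (Principle A).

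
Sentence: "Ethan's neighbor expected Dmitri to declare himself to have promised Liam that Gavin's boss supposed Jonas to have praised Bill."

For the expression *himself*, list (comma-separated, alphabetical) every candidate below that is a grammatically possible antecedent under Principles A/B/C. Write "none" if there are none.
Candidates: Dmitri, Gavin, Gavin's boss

Dmitri

*himself* is a reflexive; Principle A requires it to be bound within its binding domain — the clause headed by 'declare'.
— Dmitri: subject of the clause headed by 'declare'; c-commands the reflexive within its binding domain — allowed (Principle A).
— Gavin: possessor inside the subject DP of the clause headed by 'supposed'; does not c-command the reflexive — cannot bind it (Principle A).
— Gavin's boss: subject of the clause headed by 'supposed'; does not c-command the reflexive — cannot bind it (Principle A).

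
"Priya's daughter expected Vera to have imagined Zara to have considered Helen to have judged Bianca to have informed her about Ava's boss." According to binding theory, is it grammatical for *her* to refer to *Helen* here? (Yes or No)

Yes

*Helen* is an R-expression; Principle C requires it to be free (not bound by any c-commanding expression).
— her: object of the clause headed by 'informed'; the pronoun does not c-command the R-expression — coreference allowed.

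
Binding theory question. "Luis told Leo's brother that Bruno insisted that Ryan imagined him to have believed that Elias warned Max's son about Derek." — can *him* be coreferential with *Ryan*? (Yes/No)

*him* is a pronoun; Principle B requires it to be free in its binding domain — the clause headed by 'imagined'.
— Ryan: subject of the clause headed by 'imagined'; c-commands the pronoun within its binding domain — blocked (Principle B).

No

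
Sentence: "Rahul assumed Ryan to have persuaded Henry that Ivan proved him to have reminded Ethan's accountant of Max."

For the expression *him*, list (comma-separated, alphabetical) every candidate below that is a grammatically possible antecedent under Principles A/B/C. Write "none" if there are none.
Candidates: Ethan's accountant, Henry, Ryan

*him* is a pronoun; Principle B requires it to be free in its binding domain — the clause headed by 'proved'.
— Ethan's accountant: object of the clause headed by 'reminded'; is c-commanded by the pronoun; coreference would bind this R-expression — blocked (Principle C).
— Henry: object of the clause headed by 'persuaded'; c-commands the pronoun but lies outside its binding domain — allowed.
— Ryan: subject of the clause headed by 'persuaded'; c-commands the pronoun but lies outside its binding domain — allowed.

Henry, Ryan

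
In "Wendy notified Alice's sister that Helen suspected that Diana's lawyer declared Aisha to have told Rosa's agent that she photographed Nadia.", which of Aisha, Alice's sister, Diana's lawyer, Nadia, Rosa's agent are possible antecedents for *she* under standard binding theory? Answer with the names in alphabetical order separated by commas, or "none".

*she* is a pronoun; Principle B requires it to be free in its binding domain — the clause headed by 'photographed'.
— Aisha: subject of the clause headed by 'told'; c-commands the pronoun but lies outside its binding domain — allowed.
— Alice's sister: object of the matrix clause; c-commands the pronoun but lies outside its binding domain — allowed.
— Diana's lawyer: subject of the clause headed by 'declared'; c-commands the pronoun but lies outside its binding domain — allowed.
— Nadia: object of the clause headed by 'photographed'; is c-commanded by the pronoun; coreference would bind this R-expression — blocked (Principle C).
— Rosa's agent: object of the clause headed by 'told'; c-commands the pronoun but lies outside its binding domain — allowed.

Aisha, Alice's sister, Diana's lawyer, Rosa's agent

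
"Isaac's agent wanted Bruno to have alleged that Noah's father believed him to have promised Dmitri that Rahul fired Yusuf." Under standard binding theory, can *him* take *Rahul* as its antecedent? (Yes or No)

*him* is a pronoun; Principle B requires it to be free in its binding domain — the clause headed by 'believed'.
— Rahul: subject of the clause headed by 'fired'; is c-commanded by the pronoun; coreference would bind this R-expression — blocked (Principle C).

No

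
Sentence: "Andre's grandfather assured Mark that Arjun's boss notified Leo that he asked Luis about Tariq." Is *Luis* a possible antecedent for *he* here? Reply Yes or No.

No

*he* is a pronoun; Principle B requires it to be free in its binding domain — the clause headed by 'asked'.
— Luis: object of the clause headed by 'asked'; is c-commanded by the pronoun; coreference would bind this R-expression — blocked (Principle C).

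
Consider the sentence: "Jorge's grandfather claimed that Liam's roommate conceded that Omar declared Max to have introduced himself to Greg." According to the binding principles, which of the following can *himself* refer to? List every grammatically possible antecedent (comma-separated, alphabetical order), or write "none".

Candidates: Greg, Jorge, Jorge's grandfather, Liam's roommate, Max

*himself* is a reflexive; Principle A requires it to be bound within its binding domain — the clause headed by 'introduced'.
— Greg: second object of the clause headed by 'introduced'; does not c-command the reflexive — cannot bind it (Principle A).
— Jorge: possessor inside the subject DP of the matrix clause; does not c-command the reflexive — cannot bind it (Principle A).
— Jorge's grandfather: subject of the matrix clause; c-commands the reflexive but lies outside its binding domain — cannot bind it (Principle A).
— Liam's roommate: subject of the clause headed by 'conceded'; c-commands the reflexive but lies outside its binding domain — cannot bind it (Principle A).
— Max: subject of the clause headed by 'introduced'; c-commands the reflexive within its binding domain — allowed (Principle A).

Max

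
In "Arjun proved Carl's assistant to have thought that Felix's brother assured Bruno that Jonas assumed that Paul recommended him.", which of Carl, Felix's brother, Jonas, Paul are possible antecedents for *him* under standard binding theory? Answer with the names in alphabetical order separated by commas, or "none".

Carl, Felix's brother, Jonas

*him* is a pronoun; Principle B requires it to be free in its binding domain — the clause headed by 'recommended'.
— Carl: possessor inside the subject DP of the clause headed by 'thought'; does not c-command the pronoun — Principle B does not apply; allowed.
— Felix's brother: subject of the clause headed by 'assured'; c-commands the pronoun but lies outside its binding domain — allowed.
— Jonas: subject of the clause headed by 'assumed'; c-commands the pronoun but lies outside its binding domain — allowed.
— Paul: subject of the clause headed by 'recommended'; c-commands the pronoun within its binding domain — blocked (Principle B).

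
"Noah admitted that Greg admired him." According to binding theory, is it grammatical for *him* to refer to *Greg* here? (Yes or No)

No

*Greg* is an R-expression; Principle C requires it to be free (not bound by any c-commanding expression).
— him: object of the clause headed by 'admired'; the R-expression locally c-commands the pronoun — coreference blocked (Principle B on the pronoun).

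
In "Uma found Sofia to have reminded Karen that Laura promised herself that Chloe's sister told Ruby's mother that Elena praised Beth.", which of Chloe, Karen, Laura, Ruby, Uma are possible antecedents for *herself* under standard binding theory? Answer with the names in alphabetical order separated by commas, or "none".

*herself* is a reflexive; Principle A requires it to be bound within its binding domain — the clause headed by 'promised'.
— Chloe: possessor inside the subject DP of the clause headed by 'told'; does not c-command the reflexive — cannot bind it (Principle A).
— Karen: object of the clause headed by 'reminded'; c-commands the reflexive but lies outside its binding domain — cannot bind it (Principle A).
— Laura: subject of the clause headed by 'promised'; c-commands the reflexive within its binding domain — allowed (Principle A).
— Ruby: possessor inside the object DP of the clause headed by 'told'; does not c-command the reflexive — cannot bind it (Principle A).
— Uma: subject of the matrix clause; c-commands the reflexive but lies outside its binding domain — cannot bind it (Principle A).

Laura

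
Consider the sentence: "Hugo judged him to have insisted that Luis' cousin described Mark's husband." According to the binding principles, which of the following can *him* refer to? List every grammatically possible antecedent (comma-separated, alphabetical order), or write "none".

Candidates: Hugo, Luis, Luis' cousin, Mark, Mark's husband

none

*him* is a pronoun; Principle B requires it to be free in its binding domain — the matrix clause.
— Hugo: subject of the matrix clause; c-commands the pronoun within its binding domain — blocked (Principle B).
— Luis: possessor inside the subject DP of the clause headed by 'described'; is c-commanded by the pronoun; coreference would bind this R-expression — blocked (Principle C).
— Luis' cousin: subject of the clause headed by 'described'; is c-commanded by the pronoun; coreference would bind this R-expression — blocked (Principle C).
— Mark: possessor inside the object DP of the clause headed by 'described'; is c-commanded by the pronoun; coreference would bind this R-expression — blocked (Principle C).
— Mark's husband: object of the clause headed by 'described'; is c-commanded by the pronoun; coreference would bind this R-expression — blocked (Principle C).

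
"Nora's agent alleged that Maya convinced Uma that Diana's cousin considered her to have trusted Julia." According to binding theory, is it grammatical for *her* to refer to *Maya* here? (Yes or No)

Yes

*Maya* is an R-expression; Principle C requires it to be free (not bound by any c-commanding expression).
— her: subject of the clause headed by 'trusted'; the pronoun does not c-command the R-expression — coreference allowed.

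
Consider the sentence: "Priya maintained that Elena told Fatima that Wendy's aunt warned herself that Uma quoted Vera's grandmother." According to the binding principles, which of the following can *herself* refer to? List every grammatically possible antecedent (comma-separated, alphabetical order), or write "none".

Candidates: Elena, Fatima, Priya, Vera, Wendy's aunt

*herself* is a reflexive; Principle A requires it to be bound within its binding domain — the clause headed by 'warned'.
— Elena: subject of the clause headed by 'told'; c-commands the reflexive but lies outside its binding domain — cannot bind it (Principle A).
— Fatima: object of the clause headed by 'told'; c-commands the reflexive but lies outside its binding domain — cannot bind it (Principle A).
— Priya: subject of the matrix clause; c-commands the reflexive but lies outside its binding domain — cannot bind it (Principle A).
— Vera: possessor inside the object DP of the clause headed by 'quoted'; does not c-command the reflexive — cannot bind it (Principle A).
— Wendy's aunt: subject of the clause headed by 'warned'; c-commands the reflexive within its binding domain — allowed (Principle A).

Wendy's aunt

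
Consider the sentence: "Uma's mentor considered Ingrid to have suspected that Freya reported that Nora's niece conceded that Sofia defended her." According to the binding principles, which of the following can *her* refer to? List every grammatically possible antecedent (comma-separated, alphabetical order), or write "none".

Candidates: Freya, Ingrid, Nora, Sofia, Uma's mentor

*her* is a pronoun; Principle B requires it to be free in its binding domain — the clause headed by 'defended'.
— Freya: subject of the clause headed by 'reported'; c-commands the pronoun but lies outside its binding domain — allowed.
— Ingrid: subject of the clause headed by 'suspected'; c-commands the pronoun but lies outside its binding domain — allowed.
— Nora: possessor inside the subject DP of the clause headed by 'conceded'; does not c-command the pronoun — Principle B does not apply; allowed.
— Sofia: subject of the clause headed by 'defended'; c-commands the pronoun within its binding domain — blocked (Principle B).
— Uma's mentor: subject of the matrix clause; c-commands the pronoun but lies outside its binding domain — allowed.

Freya, Ingrid, Nora, Uma's mentor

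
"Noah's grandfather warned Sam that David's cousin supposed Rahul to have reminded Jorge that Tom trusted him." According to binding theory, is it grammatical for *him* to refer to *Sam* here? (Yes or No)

Yes

*Sam* is an R-expression; Principle C requires it to be free (not bound by any c-commanding expression).
— him: object of the clause headed by 'trusted'; the pronoun does not c-command the R-expression — coreference allowed.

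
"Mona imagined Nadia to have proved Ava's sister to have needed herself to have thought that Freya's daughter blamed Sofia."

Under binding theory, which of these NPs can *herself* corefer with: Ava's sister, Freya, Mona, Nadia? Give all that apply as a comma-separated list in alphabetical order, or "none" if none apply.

*herself* is a reflexive; Principle A requires it to be bound within its binding domain — the clause headed by 'needed'.
— Ava's sister: subject of the clause headed by 'needed'; c-commands the reflexive within its binding domain — allowed (Principle A).
— Freya: possessor inside the subject DP of the clause headed by 'blamed'; does not c-command the reflexive — cannot bind it (Principle A).
— Mona: subject of the matrix clause; c-commands the reflexive but lies outside its binding domain — cannot bind it (Principle A).
— Nadia: subject of the clause headed by 'proved'; c-commands the reflexive but lies outside its binding domain — cannot bind it (Principle A).

Ava's sister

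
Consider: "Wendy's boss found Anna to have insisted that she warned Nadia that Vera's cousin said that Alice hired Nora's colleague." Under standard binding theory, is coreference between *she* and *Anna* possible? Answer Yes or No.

Yes

*Anna* is an R-expression; Principle C requires it to be free (not bound by any c-commanding expression).
— she: subject of the clause headed by 'warned'; the pronoun does not c-command the R-expression — coreference allowed.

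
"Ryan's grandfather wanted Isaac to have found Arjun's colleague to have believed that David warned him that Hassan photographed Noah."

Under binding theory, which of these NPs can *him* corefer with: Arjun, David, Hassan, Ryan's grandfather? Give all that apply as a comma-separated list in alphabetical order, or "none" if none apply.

*him* is a pronoun; Principle B requires it to be free in its binding domain — the clause headed by 'warned'.
— Arjun: possessor inside the subject DP of the clause headed by 'believed'; does not c-command the pronoun — Principle B does not apply; allowed.
— David: subject of the clause headed by 'warned'; c-commands the pronoun within its binding domain — blocked (Principle B).
— Hassan: subject of the clause headed by 'photographed'; is c-commanded by the pronoun; coreference would bind this R-expression — blocked (Principle C).
— Ryan's grandfather: subject of the matrix clause; c-commands the pronoun but lies outside its binding domain — allowed.

Arjun, Ryan's grandfather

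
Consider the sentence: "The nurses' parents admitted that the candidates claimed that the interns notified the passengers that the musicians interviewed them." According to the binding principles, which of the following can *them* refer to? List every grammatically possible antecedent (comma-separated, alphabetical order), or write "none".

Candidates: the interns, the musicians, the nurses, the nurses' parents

the interns, the nurses, the nurses' parents

*them* is a pronoun; Principle B requires it to be free in its binding domain — the clause headed by 'interviewed'.
— the interns: subject of the clause headed by 'notified'; c-commands the pronoun but lies outside its binding domain — allowed.
— the musicians: subject of the clause headed by 'interviewed'; c-commands the pronoun within its binding domain — blocked (Principle B).
— the nurses: possessor inside the subject DP of the matrix clause; does not c-command the pronoun — Principle B does not apply; allowed.
— the nurses' parents: subject of the matrix clause; c-commands the pronoun but lies outside its binding domain — allowed.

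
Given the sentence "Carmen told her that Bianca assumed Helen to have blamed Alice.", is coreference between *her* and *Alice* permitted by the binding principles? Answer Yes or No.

No

*her* is a pronoun; Principle B requires it to be free in its binding domain — the matrix clause.
— Alice: object of the clause headed by 'blamed'; is c-commanded by the pronoun; coreference would bind this R-expression — blocked (Principle C).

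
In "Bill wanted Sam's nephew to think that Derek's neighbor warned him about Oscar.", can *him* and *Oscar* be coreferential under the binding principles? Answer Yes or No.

No

*Oscar* is an R-expression; Principle C requires it to be free (not bound by any c-commanding expression).
— him: object of the clause headed by 'warned'; the pronoun c-commands the R-expression — coreference blocked (Principle C).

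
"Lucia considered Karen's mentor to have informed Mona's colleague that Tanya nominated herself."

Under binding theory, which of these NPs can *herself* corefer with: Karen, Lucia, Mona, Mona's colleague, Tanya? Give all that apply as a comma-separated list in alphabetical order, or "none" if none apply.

*herself* is a reflexive; Principle A requires it to be bound within its binding domain — the clause headed by 'nominated'.
— Karen: possessor inside the subject DP of the clause headed by 'informed'; does not c-command the reflexive — cannot bind it (Principle A).
— Lucia: subject of the matrix clause; c-commands the reflexive but lies outside its binding domain — cannot bind it (Principle A).
— Mona: possessor inside the object DP of the clause headed by 'informed'; does not c-command the reflexive — cannot bind it (Principle A).
— Mona's colleague: object of the clause headed by 'informed'; c-commands the reflexive but lies outside its binding domain — cannot bind it (Principle A).
— Tanya: subject of the clause headed by 'nominated'; c-commands the reflexive within its binding domain — allowed (Principle A).

Tanya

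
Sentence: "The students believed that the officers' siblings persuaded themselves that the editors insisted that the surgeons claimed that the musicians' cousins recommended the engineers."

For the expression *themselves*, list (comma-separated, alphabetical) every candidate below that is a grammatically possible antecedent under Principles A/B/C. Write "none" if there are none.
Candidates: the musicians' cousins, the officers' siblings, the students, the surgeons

*themselves* is a reflexive; Principle A requires it to be bound within its binding domain — the clause headed by 'persuaded'.
— the musicians' cousins: subject of the clause headed by 'recommended'; does not c-command the reflexive — cannot bind it (Principle A).
— the officers' siblings: subject of the clause headed by 'persuaded'; c-commands the reflexive within its binding domain — allowed (Principle A).
— the students: subject of the matrix clause; c-commands the reflexive but lies outside its binding domain — cannot bind it (Principle A).
— the surgeons: subject of the clause headed by 'claimed'; does not c-command the reflexive — cannot bind it (Principle A).

the officers' siblings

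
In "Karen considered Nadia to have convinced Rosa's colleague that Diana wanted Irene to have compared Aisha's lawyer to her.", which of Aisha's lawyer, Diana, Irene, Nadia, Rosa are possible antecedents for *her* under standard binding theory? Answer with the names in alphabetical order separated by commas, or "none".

*her* is a pronoun; Principle B requires it to be free in its binding domain — the clause headed by 'compared'.
— Aisha's lawyer: object of the clause headed by 'compared'; c-commands the pronoun within its binding domain — blocked (Principle B).
— Diana: subject of the clause headed by 'wanted'; c-commands the pronoun but lies outside its binding domain — allowed.
— Irene: subject of the clause headed by 'compared'; c-commands the pronoun within its binding domain — blocked (Principle B).
— Nadia: subject of the clause headed by 'convinced'; c-commands the pronoun but lies outside its binding domain — allowed.
— Rosa: possessor inside the object DP of the clause headed by 'convinced'; does not c-command the pronoun — Principle B does not apply; allowed.

Diana, Nadia, Rosa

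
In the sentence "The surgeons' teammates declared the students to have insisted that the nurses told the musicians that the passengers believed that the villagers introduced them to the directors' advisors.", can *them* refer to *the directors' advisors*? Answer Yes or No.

*them* is a pronoun; Principle B requires it to be free in its binding domain — the clause headed by 'introduced'.
— the directors' advisors: second object of the clause headed by 'introduced'; is c-commanded by the pronoun; coreference would bind this R-expression — blocked (Principle C).

No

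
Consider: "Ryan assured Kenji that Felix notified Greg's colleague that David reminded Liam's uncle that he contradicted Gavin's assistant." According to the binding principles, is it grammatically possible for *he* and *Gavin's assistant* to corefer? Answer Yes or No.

No

*he* is a pronoun; Principle B requires it to be free in its binding domain — the clause headed by 'contradicted'.
— Gavin's assistant: object of the clause headed by 'contradicted'; is c-commanded by the pronoun; coreference would bind this R-expression — blocked (Principle C).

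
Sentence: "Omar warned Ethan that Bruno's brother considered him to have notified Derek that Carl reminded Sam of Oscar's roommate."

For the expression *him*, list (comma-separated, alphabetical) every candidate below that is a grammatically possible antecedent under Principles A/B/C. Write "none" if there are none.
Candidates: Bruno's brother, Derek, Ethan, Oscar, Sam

Ethan

*him* is a pronoun; Principle B requires it to be free in its binding domain — the clause headed by 'considered'.
— Bruno's brother: subject of the clause headed by 'considered'; c-commands the pronoun within its binding domain — blocked (Principle B).
— Derek: object of the clause headed by 'notified'; is c-commanded by the pronoun; coreference would bind this R-expression — blocked (Principle C).
— Ethan: object of the matrix clause; c-commands the pronoun but lies outside its binding domain — allowed.
— Oscar: possessor inside the second object DP of the clause headed by 'reminded'; is c-commanded by the pronoun; coreference would bind this R-expression — blocked (Principle C).
— Sam: object of the clause headed by 'reminded'; is c-commanded by the pronoun; coreference would bind this R-expression — blocked (Principle C).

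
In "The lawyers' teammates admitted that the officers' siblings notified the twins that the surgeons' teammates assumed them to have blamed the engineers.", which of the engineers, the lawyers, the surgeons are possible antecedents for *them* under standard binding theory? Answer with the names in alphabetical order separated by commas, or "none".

the lawyers, the surgeons

*them* is a pronoun; Principle B requires it to be free in its binding domain — the clause headed by 'assumed'.
— the engineers: object of the clause headed by 'blamed'; is c-commanded by the pronoun; coreference would bind this R-expression — blocked (Principle C).
— the lawyers: possessor inside the subject DP of the matrix clause; does not c-command the pronoun — Principle B does not apply; allowed.
— the surgeons: possessor inside the subject DP of the clause headed by 'assumed'; does not c-command the pronoun — Principle B does not apply; allowed.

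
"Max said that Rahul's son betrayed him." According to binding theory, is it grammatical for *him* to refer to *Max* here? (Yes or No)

Yes

*Max* is an R-expression; Principle C requires it to be free (not bound by any c-commanding expression).
— him: object of the clause headed by 'betrayed'; the pronoun does not c-command the R-expression — coreference allowed.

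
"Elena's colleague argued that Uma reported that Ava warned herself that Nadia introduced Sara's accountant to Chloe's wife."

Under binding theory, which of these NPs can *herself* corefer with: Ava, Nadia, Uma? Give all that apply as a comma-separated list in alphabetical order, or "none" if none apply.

Ava

*herself* is a reflexive; Principle A requires it to be bound within its binding domain — the clause headed by 'warned'.
— Ava: subject of the clause headed by 'warned'; c-commands the reflexive within its binding domain — allowed (Principle A).
— Nadia: subject of the clause headed by 'introduced'; does not c-command the reflexive — cannot bind it (Principle A).
— Uma: subject of the clause headed by 'reported'; c-commands the reflexive but lies outside its binding domain — cannot bind it (Principle A).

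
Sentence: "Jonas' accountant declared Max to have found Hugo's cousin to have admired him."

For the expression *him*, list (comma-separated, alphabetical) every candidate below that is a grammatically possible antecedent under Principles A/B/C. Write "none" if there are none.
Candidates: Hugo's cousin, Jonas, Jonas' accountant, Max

Jonas, Jonas' accountant, Max

*him* is a pronoun; Principle B requires it to be free in its binding domain — the clause headed by 'admired'.
— Hugo's cousin: subject of the clause headed by 'admired'; c-commands the pronoun within its binding domain — blocked (Principle B).
— Jonas: possessor inside the subject DP of the matrix clause; does not c-command the pronoun — Principle B does not apply; allowed.
— Jonas' accountant: subject of the matrix clause; c-commands the pronoun but lies outside its binding domain — allowed.
— Max: subject of the clause headed by 'found'; c-commands the pronoun but lies outside its binding domain — allowed.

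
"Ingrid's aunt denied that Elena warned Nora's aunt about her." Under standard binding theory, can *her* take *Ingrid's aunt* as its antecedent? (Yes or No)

*her* is a pronoun; Principle B requires it to be free in its binding domain — the clause headed by 'warned'.
— Ingrid's aunt: subject of the matrix clause; c-commands the pronoun but lies outside its binding domain — allowed.

Yes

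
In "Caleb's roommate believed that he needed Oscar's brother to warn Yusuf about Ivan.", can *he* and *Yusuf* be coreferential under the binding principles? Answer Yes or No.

No

*Yusuf* is an R-expression; Principle C requires it to be free (not bound by any c-commanding expression).
— he: subject of the clause headed by 'needed'; the pronoun c-commands the R-expression — coreference blocked (Principle C).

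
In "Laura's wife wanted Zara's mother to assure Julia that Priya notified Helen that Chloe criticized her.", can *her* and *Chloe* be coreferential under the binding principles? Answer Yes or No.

*Chloe* is an R-expression; Principle C requires it to be free (not bound by any c-commanding expression).
— her: object of the clause headed by 'criticized'; the R-expression locally c-commands the pronoun — coreference blocked (Principle B on the pronoun).

No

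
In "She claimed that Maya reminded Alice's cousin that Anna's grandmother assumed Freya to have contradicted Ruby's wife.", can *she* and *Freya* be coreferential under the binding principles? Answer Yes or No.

No

*Freya* is an R-expression; Principle C requires it to be free (not bound by any c-commanding expression).
— she: subject of the matrix clause; the pronoun c-commands the R-expression — coreference blocked (Principle C).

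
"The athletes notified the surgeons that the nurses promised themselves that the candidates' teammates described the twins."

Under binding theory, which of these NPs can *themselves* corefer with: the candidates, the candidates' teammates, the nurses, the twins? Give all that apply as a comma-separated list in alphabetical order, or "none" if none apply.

the nurses

*themselves* is a reflexive; Principle A requires it to be bound within its binding domain — the clause headed by 'promised'.
— the candidates: possessor inside the subject DP of the clause headed by 'described'; does not c-command the reflexive — cannot bind it (Principle A).
— the candidates' teammates: subject of the clause headed by 'described'; does not c-command the reflexive — cannot bind it (Principle A).
— the nurses: subject of the clause headed by 'promised'; c-commands the reflexive within its binding domain — allowed (Principle A).
— the twins: object of the clause headed by 'described'; does not c-command the reflexive — cannot bind it (Principle A).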